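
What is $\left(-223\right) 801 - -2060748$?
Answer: $1882125$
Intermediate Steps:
$\left(-223\right) 801 - -2060748 = -178623 + 2060748 = 1882125$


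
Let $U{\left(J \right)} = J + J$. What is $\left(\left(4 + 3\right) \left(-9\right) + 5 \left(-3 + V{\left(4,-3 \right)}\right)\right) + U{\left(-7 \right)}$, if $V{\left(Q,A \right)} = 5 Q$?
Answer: $8$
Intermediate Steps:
$U{\left(J \right)} = 2 J$
$\left(\left(4 + 3\right) \left(-9\right) + 5 \left(-3 + V{\left(4,-3 \right)}\right)\right) + U{\left(-7 \right)} = \left(\left(4 + 3\right) \left(-9\right) + 5 \left(-3 + 5 \cdot 4\right)\right) + 2 \left(-7\right) = \left(7 \left(-9\right) + 5 \left(-3 + 20\right)\right) - 14 = \left(-63 + 5 \cdot 17\right) - 14 = \left(-63 + 85\right) - 14 = 22 - 14 = 8$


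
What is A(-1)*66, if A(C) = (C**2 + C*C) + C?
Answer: 66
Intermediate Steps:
A(C) = C + 2*C**2 (A(C) = (C**2 + C**2) + C = 2*C**2 + C = C + 2*C**2)
A(-1)*66 = -(1 + 2*(-1))*66 = -(1 - 2)*66 = -1*(-1)*66 = 1*66 = 66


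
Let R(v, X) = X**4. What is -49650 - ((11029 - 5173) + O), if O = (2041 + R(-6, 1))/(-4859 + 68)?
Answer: -265927204/4791 ≈ -55506.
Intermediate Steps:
O = -2042/4791 (O = (2041 + 1**4)/(-4859 + 68) = (2041 + 1)/(-4791) = 2042*(-1/4791) = -2042/4791 ≈ -0.42622)
-49650 - ((11029 - 5173) + O) = -49650 - ((11029 - 5173) - 2042/4791) = -49650 - (5856 - 2042/4791) = -49650 - 1*28054054/4791 = -49650 - 28054054/4791 = -265927204/4791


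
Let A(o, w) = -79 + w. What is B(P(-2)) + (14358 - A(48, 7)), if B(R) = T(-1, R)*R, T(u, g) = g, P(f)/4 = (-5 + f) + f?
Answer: 15726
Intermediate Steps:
P(f) = -20 + 8*f (P(f) = 4*((-5 + f) + f) = 4*(-5 + 2*f) = -20 + 8*f)
B(R) = R² (B(R) = R*R = R²)
B(P(-2)) + (14358 - A(48, 7)) = (-20 + 8*(-2))² + (14358 - (-79 + 7)) = (-20 - 16)² + (14358 - 1*(-72)) = (-36)² + (14358 + 72) = 1296 + 14430 = 15726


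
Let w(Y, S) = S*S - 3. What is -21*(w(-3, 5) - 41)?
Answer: 399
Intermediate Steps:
w(Y, S) = -3 + S**2 (w(Y, S) = S**2 - 3 = -3 + S**2)
-21*(w(-3, 5) - 41) = -21*((-3 + 5**2) - 41) = -21*((-3 + 25) - 41) = -21*(22 - 41) = -21*(-19) = 399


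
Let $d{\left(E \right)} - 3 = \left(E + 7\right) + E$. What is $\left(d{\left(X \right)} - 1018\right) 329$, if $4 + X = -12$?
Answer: $-342160$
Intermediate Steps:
$X = -16$ ($X = -4 - 12 = -16$)
$d{\left(E \right)} = 10 + 2 E$ ($d{\left(E \right)} = 3 + \left(\left(E + 7\right) + E\right) = 3 + \left(\left(7 + E\right) + E\right) = 3 + \left(7 + 2 E\right) = 10 + 2 E$)
$\left(d{\left(X \right)} - 1018\right) 329 = \left(\left(10 + 2 \left(-16\right)\right) - 1018\right) 329 = \left(\left(10 - 32\right) - 1018\right) 329 = \left(-22 - 1018\right) 329 = \left(-1040\right) 329 = -342160$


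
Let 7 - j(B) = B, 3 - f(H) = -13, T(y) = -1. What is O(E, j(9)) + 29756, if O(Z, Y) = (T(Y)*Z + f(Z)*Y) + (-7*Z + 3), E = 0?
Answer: 29727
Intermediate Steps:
f(H) = 16 (f(H) = 3 - 1*(-13) = 3 + 13 = 16)
j(B) = 7 - B
O(Z, Y) = 3 - 8*Z + 16*Y (O(Z, Y) = (-Z + 16*Y) + (-7*Z + 3) = (-Z + 16*Y) + (3 - 7*Z) = 3 - 8*Z + 16*Y)
O(E, j(9)) + 29756 = (3 - 8*0 + 16*(7 - 1*9)) + 29756 = (3 + 0 + 16*(7 - 9)) + 29756 = (3 + 0 + 16*(-2)) + 29756 = (3 + 0 - 32) + 29756 = -29 + 29756 = 29727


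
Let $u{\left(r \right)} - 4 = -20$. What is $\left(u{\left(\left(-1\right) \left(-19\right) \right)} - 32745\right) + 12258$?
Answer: $-20503$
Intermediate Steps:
$u{\left(r \right)} = -16$ ($u{\left(r \right)} = 4 - 20 = -16$)
$\left(u{\left(\left(-1\right) \left(-19\right) \right)} - 32745\right) + 12258 = \left(-16 - 32745\right) + 12258 = -32761 + 12258 = -20503$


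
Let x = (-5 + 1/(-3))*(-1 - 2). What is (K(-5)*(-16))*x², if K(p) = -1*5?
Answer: 20480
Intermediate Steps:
K(p) = -5
x = 16 (x = (-5 + 1*(-⅓))*(-3) = (-5 - ⅓)*(-3) = -16/3*(-3) = 16)
(K(-5)*(-16))*x² = -5*(-16)*16² = 80*256 = 20480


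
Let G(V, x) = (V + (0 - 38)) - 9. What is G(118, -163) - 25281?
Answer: -25210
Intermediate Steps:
G(V, x) = -47 + V (G(V, x) = (V - 38) - 9 = (-38 + V) - 9 = -47 + V)
G(118, -163) - 25281 = (-47 + 118) - 25281 = 71 - 25281 = -25210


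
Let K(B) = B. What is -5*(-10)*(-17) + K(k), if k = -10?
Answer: -860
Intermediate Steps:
-5*(-10)*(-17) + K(k) = -5*(-10)*(-17) - 10 = 50*(-17) - 10 = -850 - 10 = -860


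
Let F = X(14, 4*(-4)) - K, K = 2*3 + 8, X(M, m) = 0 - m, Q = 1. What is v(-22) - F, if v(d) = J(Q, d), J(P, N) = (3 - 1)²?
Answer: 2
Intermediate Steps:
X(M, m) = -m
K = 14 (K = 6 + 8 = 14)
J(P, N) = 4 (J(P, N) = 2² = 4)
F = 2 (F = -4*(-4) - 1*14 = -1*(-16) - 14 = 16 - 14 = 2)
v(d) = 4
v(-22) - F = 4 - 1*2 = 4 - 2 = 2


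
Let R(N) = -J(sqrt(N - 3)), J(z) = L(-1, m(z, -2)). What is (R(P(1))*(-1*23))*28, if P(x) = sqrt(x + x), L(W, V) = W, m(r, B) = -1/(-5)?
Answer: -644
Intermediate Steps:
m(r, B) = 1/5 (m(r, B) = -1*(-1/5) = 1/5)
J(z) = -1
P(x) = sqrt(2)*sqrt(x) (P(x) = sqrt(2*x) = sqrt(2)*sqrt(x))
R(N) = 1 (R(N) = -1*(-1) = 1)
(R(P(1))*(-1*23))*28 = (1*(-1*23))*28 = (1*(-23))*28 = -23*28 = -644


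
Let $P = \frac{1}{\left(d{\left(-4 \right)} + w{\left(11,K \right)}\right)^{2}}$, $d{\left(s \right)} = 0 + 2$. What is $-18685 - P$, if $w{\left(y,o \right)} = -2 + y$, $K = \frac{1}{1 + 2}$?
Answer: $- \frac{2260886}{121} \approx -18685.0$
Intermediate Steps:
$d{\left(s \right)} = 2$
$K = \frac{1}{3} \approx 0.33333$
$P = \frac{1}{121}$ ($P = \frac{1}{\left(2 + \left(-2 + 11\right)\right)^{2}} = \frac{1}{\left(2 + 9\right)^{2}} = \frac{1}{11^{2}} = \frac{1}{121} \approx 0.0082645$)
$-18685 - P = -18685 - \frac{1}{121} = - \frac{2260886}{121}$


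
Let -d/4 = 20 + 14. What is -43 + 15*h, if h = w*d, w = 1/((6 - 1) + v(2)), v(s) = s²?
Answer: -809/3 ≈ -269.67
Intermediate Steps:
d = -136 (d = -4*(20 + 14) = -4*34 = -136)
w = ⅑ (w = 1/((6 - 1) + 2²) = 1/(5 + 4) = 1/9 = ⅑ ≈ 0.11111)
h = -136/9 (h = (⅑)*(-136) = -136/9 ≈ -15.111)
-43 + 15*h = -43 + 15*(-136/9) = -43 - 680/3 = -809/3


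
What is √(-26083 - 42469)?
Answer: 2*I*√17138 ≈ 261.82*I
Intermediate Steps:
√(-26083 - 42469) = √(-68552) = 2*I*√17138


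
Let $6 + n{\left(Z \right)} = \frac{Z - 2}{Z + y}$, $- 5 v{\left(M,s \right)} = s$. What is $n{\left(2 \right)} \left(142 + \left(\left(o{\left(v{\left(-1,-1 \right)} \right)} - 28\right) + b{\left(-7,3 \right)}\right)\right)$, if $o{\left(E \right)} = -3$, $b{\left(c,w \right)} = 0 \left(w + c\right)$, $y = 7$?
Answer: $-666$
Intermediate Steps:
$v{\left(M,s \right)} = - \frac{s}{5}$
$n{\left(Z \right)} = -6 + \frac{-2 + Z}{7 + Z}$ ($n{\left(Z \right)} = -6 + \frac{Z - 2}{Z + 7} = -6 + \frac{-2 + Z}{7 + Z}$)
$b{\left(c,w \right)} = 0$ ($b{\left(c,w \right)} = 0 \left(c + w\right) = 0$)
$n{\left(2 \right)} \left(142 + \left(\left(o{\left(v{\left(-1,-1 \right)} \right)} - 28\right) + b{\left(-7,3 \right)}\right)\right) = \frac{-44 - 10}{7 + 2} \left(142 + \left(\left(-3 - 28\right) + 0\right)\right) = \frac{-44 - 10}{9} \left(142 + \left(-31 + 0\right)\right) = \frac{1}{9} \left(-54\right) \left(142 - 31\right) = \left(-6\right) 111 = -666$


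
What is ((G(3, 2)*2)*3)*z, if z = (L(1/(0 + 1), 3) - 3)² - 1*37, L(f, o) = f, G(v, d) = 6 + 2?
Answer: -1584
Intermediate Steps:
G(v, d) = 8
z = -33 (z = (1/(0 + 1) - 3)² - 1*37 = (1/1 - 3)² - 37 = (1 - 3)² - 37 = (-2)² - 37 = 4 - 37 = -33)
((G(3, 2)*2)*3)*z = ((8*2)*3)*(-33) = (16*3)*(-33) = 48*(-33) = -1584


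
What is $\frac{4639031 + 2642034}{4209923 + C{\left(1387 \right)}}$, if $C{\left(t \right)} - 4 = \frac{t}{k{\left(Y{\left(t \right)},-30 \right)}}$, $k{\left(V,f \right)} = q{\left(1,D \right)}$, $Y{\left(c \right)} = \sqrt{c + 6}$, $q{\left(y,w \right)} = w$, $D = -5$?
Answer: $\frac{36405325}{21048248} \approx 1.7296$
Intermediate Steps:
$Y{\left(c \right)} = \sqrt{6 + c}$
$k{\left(V,f \right)} = -5$
$C{\left(t \right)} = 4 - \frac{t}{5}$ ($C{\left(t \right)} = 4 + \frac{t}{-5} = 4 + t \left(- \frac{1}{5}\right) = 4 - \frac{t}{5}$)
$\frac{4639031 + 2642034}{4209923 + C{\left(1387 \right)}} = \frac{4639031 + 2642034}{4209923 + \left(4 - \frac{1387}{5}\right)} = \frac{7281065}{4209923 + \left(4 - \frac{1387}{5}\right)} = \frac{7281065}{4209923 - \frac{1367}{5}} = \frac{7281065}{\frac{21048248}{5}} = 7281065 \cdot \frac{5}{21048248} = \frac{36405325}{21048248}$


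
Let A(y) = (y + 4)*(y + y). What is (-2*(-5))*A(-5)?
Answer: 100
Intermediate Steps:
A(y) = 2*y*(4 + y) (A(y) = (4 + y)*(2*y) = 2*y*(4 + y))
(-2*(-5))*A(-5) = (-2*(-5))*(2*(-5)*(4 - 5)) = 10*(2*(-5)*(-1)) = 10*10 = 100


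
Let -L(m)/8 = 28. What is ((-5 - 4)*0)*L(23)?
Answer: 0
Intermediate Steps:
L(m) = -224 (L(m) = -8*28 = -224)
((-5 - 4)*0)*L(23) = ((-5 - 4)*0)*(-224) = -9*0*(-224) = 0*(-224) = 0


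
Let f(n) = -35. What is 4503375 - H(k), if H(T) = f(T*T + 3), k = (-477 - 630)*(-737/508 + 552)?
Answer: 4503410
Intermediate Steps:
k = -309604653/508 (k = -1107*(-737*1/508 + 552) = -1107*(-737/508 + 552) = -1107*279679/508 = -309604653/508 ≈ -6.0946e+5)
H(T) = -35
4503375 - H(k) = 4503375 - 1*(-35) = 4503375 + 35 = 4503410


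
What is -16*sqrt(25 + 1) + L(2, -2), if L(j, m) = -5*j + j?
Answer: -8 - 16*sqrt(26) ≈ -89.584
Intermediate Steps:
L(j, m) = -4*j
-16*sqrt(25 + 1) + L(2, -2) = -16*sqrt(25 + 1) - 4*2 = -16*sqrt(26) - 8 = -8 - 16*sqrt(26)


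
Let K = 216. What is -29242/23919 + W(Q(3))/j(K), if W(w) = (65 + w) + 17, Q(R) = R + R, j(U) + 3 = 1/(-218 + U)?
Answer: -630634/23919 ≈ -26.365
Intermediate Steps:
j(U) = -3 + 1/(-218 + U)
Q(R) = 2*R
W(w) = 82 + w
-29242/23919 + W(Q(3))/j(K) = -29242/23919 + (82 + 2*3)/(((655 - 3*216)/(-218 + 216))) = -29242*1/23919 + (82 + 6)/(((655 - 648)/(-2))) = -29242/23919 + 88/((-½*7)) = -29242/23919 + 88/(-7/2) = -29242/23919 + 88*(-2/7) = -29242/23919 - 176/7 = -630634/23919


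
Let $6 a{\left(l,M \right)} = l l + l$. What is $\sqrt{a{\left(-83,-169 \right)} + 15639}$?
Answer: $\frac{4 \sqrt{9435}}{3} \approx 129.51$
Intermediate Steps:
$a{\left(l,M \right)} = \frac{l}{6} + \frac{l^{2}}{6}$ ($a{\left(l,M \right)} = \frac{l l + l}{6} = \frac{l^{2} + l}{6} = \frac{l + l^{2}}{6} = \frac{l}{6} + \frac{l^{2}}{6}$)
$\sqrt{a{\left(-83,-169 \right)} + 15639} = \sqrt{\frac{1}{6} \left(-83\right) \left(1 - 83\right) + 15639} = \sqrt{\frac{1}{6} \left(-83\right) \left(-82\right) + 15639} = \sqrt{\frac{3403}{3} + 15639} = \sqrt{\frac{50320}{3}} = \frac{4 \sqrt{9435}}{3}$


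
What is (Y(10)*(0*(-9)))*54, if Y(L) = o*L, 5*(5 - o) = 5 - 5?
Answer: 0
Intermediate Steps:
o = 5 (o = 5 - (5 - 5)/5 = 5 - 1/5*0 = 5 + 0 = 5)
Y(L) = 5*L
(Y(10)*(0*(-9)))*54 = ((5*10)*(0*(-9)))*54 = (50*0)*54 = 0*54 = 0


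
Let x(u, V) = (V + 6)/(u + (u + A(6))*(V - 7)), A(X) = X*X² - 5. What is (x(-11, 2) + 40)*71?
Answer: 2870672/1011 ≈ 2839.4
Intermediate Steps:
A(X) = -5 + X³ (A(X) = X³ - 5 = -5 + X³)
x(u, V) = (6 + V)/(u + (-7 + V)*(211 + u)) (x(u, V) = (V + 6)/(u + (u + (-5 + 6³))*(V - 7)) = (6 + V)/(u + (u + (-5 + 216))*(-7 + V)) = (6 + V)/(u + (u + 211)*(-7 + V)) = (6 + V)/(u + (211 + u)*(-7 + V)) = (6 + V)/(u + (-7 + V)*(211 + u)))
(x(-11, 2) + 40)*71 = ((6 + 2)/(-1477 - 6*(-11) + 211*2 + 2*(-11)) + 40)*71 = (8/(-1477 + 66 + 422 - 22) + 40)*71 = (8/(-1011) + 40)*71 = (-1/1011*8 + 40)*71 = (-8/1011 + 40)*71 = (40432/1011)*71 = 2870672/1011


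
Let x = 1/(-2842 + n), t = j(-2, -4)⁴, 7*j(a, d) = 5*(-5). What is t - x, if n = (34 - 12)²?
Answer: 921096151/5661558 ≈ 162.69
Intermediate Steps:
n = 484 (n = 22² = 484)
j(a, d) = -25/7 (j(a, d) = (5*(-5))/7 = (⅐)*(-25) = -25/7)
t = 390625/2401 (t = (-25/7)⁴ = 390625/2401 ≈ 162.69)
x = -1/2358 (x = 1/(-2842 + 484) = 1/(-2358) = -1/2358 ≈ -0.00042409)
t - x = 390625/2401 - 1*(-1/2358) = 390625/2401 + 1/2358 = 921096151/5661558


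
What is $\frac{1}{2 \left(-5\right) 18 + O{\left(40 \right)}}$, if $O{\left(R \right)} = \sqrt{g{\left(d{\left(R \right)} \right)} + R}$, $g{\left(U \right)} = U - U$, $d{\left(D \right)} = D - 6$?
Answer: $- \frac{9}{1618} - \frac{\sqrt{10}}{16180} \approx -0.0057579$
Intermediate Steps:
$d{\left(D \right)} = -6 + D$ ($d{\left(D \right)} = D - 6 = -6 + D$)
$g{\left(U \right)} = 0$
$O{\left(R \right)} = \sqrt{R}$ ($O{\left(R \right)} = \sqrt{0 + R} = \sqrt{R}$)
$\frac{1}{2 \left(-5\right) 18 + O{\left(40 \right)}} = \frac{1}{2 \left(-5\right) 18 + \sqrt{40}} = \frac{1}{\left(-10\right) 18 + 2 \sqrt{10}} = \frac{1}{-180 + 2 \sqrt{10}}$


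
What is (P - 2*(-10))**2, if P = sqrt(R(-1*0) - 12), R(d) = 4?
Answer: 392 + 80*I*sqrt(2) ≈ 392.0 + 113.14*I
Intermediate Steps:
P = 2*I*sqrt(2) (P = sqrt(4 - 12) = sqrt(-8) = 2*I*sqrt(2) ≈ 2.8284*I)
(P - 2*(-10))**2 = (2*I*sqrt(2) - 2*(-10))**2 = (2*I*sqrt(2) + 20)**2 = (20 + 2*I*sqrt(2))**2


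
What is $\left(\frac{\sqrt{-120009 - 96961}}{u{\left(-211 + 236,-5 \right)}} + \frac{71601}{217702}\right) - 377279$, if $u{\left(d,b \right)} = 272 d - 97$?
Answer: $- \frac{82134321257}{217702} + \frac{i \sqrt{216970}}{6703} \approx -3.7728 \cdot 10^{5} + 0.069491 i$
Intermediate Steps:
$u{\left(d,b \right)} = -97 + 272 d$
$\left(\frac{\sqrt{-120009 - 96961}}{u{\left(-211 + 236,-5 \right)}} + \frac{71601}{217702}\right) - 377279 = \left(\frac{\sqrt{-120009 - 96961}}{-97 + 272 \left(-211 + 236\right)} + \frac{71601}{217702}\right) - 377279 = \left(\frac{\sqrt{-216970}}{-97 + 272 \cdot 25} + 71601 \cdot \frac{1}{217702}\right) - 377279 = \left(\frac{i \sqrt{216970}}{-97 + 6800} + \frac{71601}{217702}\right) - 377279 = \left(\frac{i \sqrt{216970}}{6703} + \frac{71601}{217702}\right) - 377279 = \left(\frac{71601}{217702} + \frac{i \sqrt{216970}}{6703}\right) - 377279 = - \frac{82134321257}{217702} + \frac{i \sqrt{216970}}{6703}$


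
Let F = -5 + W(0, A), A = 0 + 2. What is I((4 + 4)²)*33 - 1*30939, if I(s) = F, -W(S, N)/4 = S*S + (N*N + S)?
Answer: -31632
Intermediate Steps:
A = 2
W(S, N) = -4*S - 4*N² - 4*S² (W(S, N) = -4*(S*S + (N*N + S)) = -4*(S² + (N² + S)) = -4*(S² + (S + N²)) = -4*(S + N² + S²) = -4*S - 4*N² - 4*S²)
F = -21 (F = -5 + (-4*0 - 4*2² - 4*0²) = -5 + (0 - 4*4 - 4*0) = -5 + (0 - 16 + 0) = -5 - 16 = -21)
I(s) = -21
I((4 + 4)²)*33 - 1*30939 = -21*33 - 1*30939 = -693 - 30939 = -31632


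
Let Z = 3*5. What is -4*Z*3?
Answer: -180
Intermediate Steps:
Z = 15
-4*Z*3 = -4*15*3 = -60*3 = -180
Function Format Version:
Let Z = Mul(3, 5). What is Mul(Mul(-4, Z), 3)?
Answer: -180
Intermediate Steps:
Z = 15
Mul(Mul(-4, Z), 3) = Mul(Mul(-4, 15), 3) = Mul(-60, 3) = -180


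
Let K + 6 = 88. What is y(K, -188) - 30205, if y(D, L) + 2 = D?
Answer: -30125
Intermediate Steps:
K = 82 (K = -6 + 88 = 82)
y(D, L) = -2 + D
y(K, -188) - 30205 = (-2 + 82) - 30205 = 80 - 30205 = -30125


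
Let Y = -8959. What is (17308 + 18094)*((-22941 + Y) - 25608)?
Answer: -2035898216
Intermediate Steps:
(17308 + 18094)*((-22941 + Y) - 25608) = (17308 + 18094)*((-22941 - 8959) - 25608) = 35402*(-31900 - 25608) = 35402*(-57508) = -2035898216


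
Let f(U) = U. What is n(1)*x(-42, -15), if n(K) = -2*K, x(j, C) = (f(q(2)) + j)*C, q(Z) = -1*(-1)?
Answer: -1230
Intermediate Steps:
q(Z) = 1
x(j, C) = C*(1 + j) (x(j, C) = (1 + j)*C = C*(1 + j))
n(1)*x(-42, -15) = (-2*1)*(-15*(1 - 42)) = -(-30)*(-41) = -2*615 = -1230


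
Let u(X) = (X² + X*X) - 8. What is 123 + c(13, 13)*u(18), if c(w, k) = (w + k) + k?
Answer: 25083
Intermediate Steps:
c(w, k) = w + 2*k (c(w, k) = (k + w) + k = w + 2*k)
u(X) = -8 + 2*X² (u(X) = (X² + X²) - 8 = 2*X² - 8 = -8 + 2*X²)
123 + c(13, 13)*u(18) = 123 + (13 + 2*13)*(-8 + 2*18²) = 123 + (13 + 26)*(-8 + 2*324) = 123 + 39*(-8 + 648) = 123 + 39*640 = 123 + 24960 = 25083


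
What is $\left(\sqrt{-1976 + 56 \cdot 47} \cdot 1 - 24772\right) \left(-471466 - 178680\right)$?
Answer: $16105416712 - 2600584 \sqrt{41} \approx 1.6089 \cdot 10^{10}$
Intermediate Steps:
$\left(\sqrt{-1976 + 56 \cdot 47} \cdot 1 - 24772\right) \left(-471466 - 178680\right) = \left(\sqrt{-1976 + 2632} \cdot 1 - 24772\right) \left(-650146\right) = \left(\sqrt{656} \cdot 1 - 24772\right) \left(-650146\right) = \left(4 \sqrt{41} \cdot 1 - 24772\right) \left(-650146\right) = \left(4 \sqrt{41} - 24772\right) \left(-650146\right) = \left(-24772 + 4 \sqrt{41}\right) \left(-650146\right) = 16105416712 - 2600584 \sqrt{41}$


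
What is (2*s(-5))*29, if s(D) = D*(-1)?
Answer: 290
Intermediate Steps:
s(D) = -D
(2*s(-5))*29 = (2*(-1*(-5)))*29 = (2*5)*29 = 10*29 = 290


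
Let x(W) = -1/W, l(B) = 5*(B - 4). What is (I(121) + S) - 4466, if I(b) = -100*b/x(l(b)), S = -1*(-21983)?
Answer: 7096017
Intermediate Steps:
l(B) = -20 + 5*B (l(B) = 5*(-4 + B) = -20 + 5*B)
S = 21983
I(b) = 100*b*(-20 + 5*b) (I(b) = -100*b*(20 - 5*b) = -100*(-b*(-20 + 5*b)) = -(-100)*b*(-20 + 5*b) = 100*b*(-20 + 5*b))
(I(121) + S) - 4466 = (500*121*(-4 + 121) + 21983) - 4466 = (500*121*117 + 21983) - 4466 = (7078500 + 21983) - 4466 = 7100483 - 4466 = 7096017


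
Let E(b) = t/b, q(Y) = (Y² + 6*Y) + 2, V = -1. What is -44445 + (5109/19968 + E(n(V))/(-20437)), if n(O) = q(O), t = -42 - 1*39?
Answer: -465058438657/10463744 ≈ -44445.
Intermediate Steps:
q(Y) = 2 + Y² + 6*Y
t = -81 (t = -42 - 39 = -81)
n(O) = 2 + O² + 6*O
E(b) = -81/b
-44445 + (5109/19968 + E(n(V))/(-20437)) = -44445 + (5109/19968 - 81/(2 + (-1)² + 6*(-1))/(-20437)) = -44445 + (5109*(1/19968) - 81/(2 + 1 - 6)*(-1/20437)) = -44445 + (131/512 - 81/(-3)*(-1/20437)) = -44445 + (131/512 - 81*(-⅓)*(-1/20437)) = -44445 + (131/512 + 27*(-1/20437)) = -44445 + (131/512 - 27/20437) = -44445 + 2663423/10463744 = -465058438657/10463744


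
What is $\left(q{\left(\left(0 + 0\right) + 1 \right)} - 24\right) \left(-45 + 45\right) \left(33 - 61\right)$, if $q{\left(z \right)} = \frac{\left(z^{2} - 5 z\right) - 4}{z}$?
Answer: $0$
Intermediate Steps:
$q{\left(z \right)} = \frac{-4 + z^{2} - 5 z}{z}$
$\left(q{\left(\left(0 + 0\right) + 1 \right)} - 24\right) \left(-45 + 45\right) \left(33 - 61\right) = \left(\left(-5 + \left(\left(0 + 0\right) + 1\right) - \frac{4}{\left(0 + 0\right) + 1}\right) - 24\right) \left(-45 + 45\right) \left(33 - 61\right) = \left(\left(-5 + \left(0 + 1\right) - \frac{4}{0 + 1}\right) - 24\right) 0 \left(-28\right) = \left(\left(-5 + 1 - \frac{4}{1}\right) - 24\right) 0 = \left(\left(-5 + 1 - 4\right) - 24\right) 0 = \left(-8 - 24\right) 0 = \left(-32\right) 0 = 0$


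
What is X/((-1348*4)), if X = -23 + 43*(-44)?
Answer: 1915/5392 ≈ 0.35516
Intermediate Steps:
X = -1915 (X = -23 - 1892 = -1915)
X/((-1348*4)) = -1915/((-1348*4)) = -1915/(-5392) = -1915*(-1/5392) = 1915/5392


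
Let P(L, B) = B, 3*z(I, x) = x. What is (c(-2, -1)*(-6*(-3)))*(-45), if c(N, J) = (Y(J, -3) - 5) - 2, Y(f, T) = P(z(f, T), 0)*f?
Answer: 5670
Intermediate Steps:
z(I, x) = x/3
Y(f, T) = 0 (Y(f, T) = 0*f = 0)
c(N, J) = -7 (c(N, J) = (0 - 5) - 2 = -5 - 2 = -7)
(c(-2, -1)*(-6*(-3)))*(-45) = -(-42)*(-3)*(-45) = -7*18*(-45) = -126*(-45) = 5670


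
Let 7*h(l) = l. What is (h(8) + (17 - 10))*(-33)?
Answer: -1881/7 ≈ -268.71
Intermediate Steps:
h(l) = l/7
(h(8) + (17 - 10))*(-33) = ((⅐)*8 + (17 - 10))*(-33) = (8/7 + 7)*(-33) = (57/7)*(-33) = -1881/7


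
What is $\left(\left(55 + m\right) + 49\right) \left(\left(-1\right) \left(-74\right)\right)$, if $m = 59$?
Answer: $12062$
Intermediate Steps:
$\left(\left(55 + m\right) + 49\right) \left(\left(-1\right) \left(-74\right)\right) = \left(\left(55 + 59\right) + 49\right) \left(\left(-1\right) \left(-74\right)\right) = \left(114 + 49\right) 74 = 163 \cdot 74 = 12062$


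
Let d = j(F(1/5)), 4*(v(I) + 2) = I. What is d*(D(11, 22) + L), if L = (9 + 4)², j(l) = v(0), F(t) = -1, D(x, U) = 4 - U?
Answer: -302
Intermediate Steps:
v(I) = -2 + I/4
j(l) = -2 (j(l) = -2 + (¼)*0 = -2 + 0 = -2)
d = -2
L = 169 (L = 13² = 169)
d*(D(11, 22) + L) = -2*((4 - 1*22) + 169) = -2*((4 - 22) + 169) = -2*(-18 + 169) = -2*151 = -302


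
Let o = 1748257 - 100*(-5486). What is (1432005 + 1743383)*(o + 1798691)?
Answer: 13004953972624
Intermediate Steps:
o = 2296857 (o = 1748257 - 1*(-548600) = 1748257 + 548600 = 2296857)
(1432005 + 1743383)*(o + 1798691) = (1432005 + 1743383)*(2296857 + 1798691) = 3175388*4095548 = 13004953972624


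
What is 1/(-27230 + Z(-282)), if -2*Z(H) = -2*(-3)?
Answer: -1/27233 ≈ -3.6720e-5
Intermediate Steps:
Z(H) = -3 (Z(H) = -(-1)*(-3) = -½*6 = -3)
1/(-27230 + Z(-282)) = 1/(-27230 - 3) = 1/(-27233) = -1/27233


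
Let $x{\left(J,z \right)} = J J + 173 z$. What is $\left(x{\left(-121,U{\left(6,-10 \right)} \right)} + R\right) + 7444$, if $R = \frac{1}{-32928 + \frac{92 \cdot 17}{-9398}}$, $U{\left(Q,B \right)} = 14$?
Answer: $\frac{3791954724479}{154729454} \approx 24507.0$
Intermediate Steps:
$x{\left(J,z \right)} = J^{2} + 173 z$
$R = - \frac{4699}{154729454}$ ($R = \frac{1}{-32928 + 1564 \left(- \frac{1}{9398}\right)} = \frac{1}{-32928 - \frac{782}{4699}} = \frac{1}{- \frac{154729454}{4699}} = - \frac{4699}{154729454} \approx -3.0369 \cdot 10^{-5}$)
$\left(x{\left(-121,U{\left(6,-10 \right)} \right)} + R\right) + 7444 = \left(\left(\left(-121\right)^{2} + 173 \cdot 14\right) - \frac{4699}{154729454}\right) + 7444 = \left(\left(14641 + 2422\right) - \frac{4699}{154729454}\right) + 7444 = \left(17063 - \frac{4699}{154729454}\right) + 7444 = \frac{2640148668903}{154729454} + 7444 = \frac{3791954724479}{154729454}$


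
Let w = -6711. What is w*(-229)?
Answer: 1536819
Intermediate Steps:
w*(-229) = -6711*(-229) = 1536819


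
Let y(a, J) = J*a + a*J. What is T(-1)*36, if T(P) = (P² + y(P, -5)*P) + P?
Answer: -360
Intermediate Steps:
y(a, J) = 2*J*a (y(a, J) = J*a + J*a = 2*J*a)
T(P) = P - 9*P² (T(P) = (P² + (2*(-5)*P)*P) + P = (P² + (-10*P)*P) + P = (P² - 10*P²) + P = -9*P² + P = P - 9*P²)
T(-1)*36 = -(1 - 9*(-1))*36 = -(1 + 9)*36 = -1*10*36 = -10*36 = -360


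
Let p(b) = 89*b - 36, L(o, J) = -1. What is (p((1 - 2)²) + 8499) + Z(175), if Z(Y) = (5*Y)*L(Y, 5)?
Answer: 7677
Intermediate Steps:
p(b) = -36 + 89*b
Z(Y) = -5*Y (Z(Y) = (5*Y)*(-1) = -5*Y)
(p((1 - 2)²) + 8499) + Z(175) = ((-36 + 89*(1 - 2)²) + 8499) - 5*175 = ((-36 + 89*(-1)²) + 8499) - 875 = ((-36 + 89*1) + 8499) - 875 = ((-36 + 89) + 8499) - 875 = (53 + 8499) - 875 = 8552 - 875 = 7677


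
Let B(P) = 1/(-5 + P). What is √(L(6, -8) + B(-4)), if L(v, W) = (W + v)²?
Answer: √35/3 ≈ 1.9720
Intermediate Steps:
√(L(6, -8) + B(-4)) = √((-8 + 6)² + 1/(-5 - 4)) = √((-2)² + 1/(-9)) = √(4 - ⅑) = √(35/9) = √35/3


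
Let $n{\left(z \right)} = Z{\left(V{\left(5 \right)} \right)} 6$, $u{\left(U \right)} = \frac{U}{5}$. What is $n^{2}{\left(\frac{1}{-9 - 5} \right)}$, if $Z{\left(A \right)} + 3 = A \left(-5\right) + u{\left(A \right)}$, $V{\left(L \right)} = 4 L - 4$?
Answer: $\frac{5731236}{25} \approx 2.2925 \cdot 10^{5}$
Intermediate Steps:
$u{\left(U \right)} = \frac{U}{5}$ ($u{\left(U \right)} = U \frac{1}{5} = \frac{U}{5}$)
$V{\left(L \right)} = -4 + 4 L$
$Z{\left(A \right)} = -3 - \frac{24 A}{5}$ ($Z{\left(A \right)} = -3 + \left(A \left(-5\right) + \frac{A}{5}\right) = -3 + \left(- 5 A + \frac{A}{5}\right) = -3 - \frac{24 A}{5}$)
$n{\left(z \right)} = - \frac{2394}{5}$ ($n{\left(z \right)} = \left(-3 - \frac{24 \left(-4 + 4 \cdot 5\right)}{5}\right) 6 = \left(-3 - \frac{24 \left(-4 + 20\right)}{5}\right) 6 = \left(-3 - \frac{384}{5}\right) 6 = \left(- \frac{399}{5}\right) 6 = - \frac{2394}{5}$)
$n^{2}{\left(\frac{1}{-9 - 5} \right)} = \left(- \frac{2394}{5}\right)^{2} = \frac{5731236}{25}$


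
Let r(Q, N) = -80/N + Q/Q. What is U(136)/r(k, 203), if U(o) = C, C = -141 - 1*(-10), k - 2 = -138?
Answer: -26593/123 ≈ -216.20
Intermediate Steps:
k = -136 (k = 2 - 138 = -136)
r(Q, N) = 1 - 80/N (r(Q, N) = -80/N + 1 = 1 - 80/N)
C = -131 (C = -141 + 10 = -131)
U(o) = -131
U(136)/r(k, 203) = -131*203/(-80 + 203) = -131/((1/203)*123) = -131/123/203 = -131*203/123 = -26593/123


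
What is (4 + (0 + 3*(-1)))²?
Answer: 1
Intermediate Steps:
(4 + (0 + 3*(-1)))² = (4 + (0 - 3))² = (4 - 3)² = 1² = 1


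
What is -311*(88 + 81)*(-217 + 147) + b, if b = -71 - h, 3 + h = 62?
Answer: 3679000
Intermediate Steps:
h = 59 (h = -3 + 62 = 59)
b = -130 (b = -71 - 1*59 = -71 - 59 = -130)
-311*(88 + 81)*(-217 + 147) + b = -311*(88 + 81)*(-217 + 147) - 130 = -52559*(-70) - 130 = -311*(-11830) - 130 = 3679130 - 130 = 3679000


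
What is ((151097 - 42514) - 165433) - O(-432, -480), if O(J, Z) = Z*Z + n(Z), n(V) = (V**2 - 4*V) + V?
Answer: -519090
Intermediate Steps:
n(V) = V**2 - 3*V
O(J, Z) = Z**2 + Z*(-3 + Z) (O(J, Z) = Z*Z + Z*(-3 + Z) = Z**2 + Z*(-3 + Z))
((151097 - 42514) - 165433) - O(-432, -480) = ((151097 - 42514) - 165433) - (-480)*(-3 + 2*(-480)) = (108583 - 165433) - (-480)*(-3 - 960) = -56850 - (-480)*(-963) = -56850 - 1*462240 = -56850 - 462240 = -519090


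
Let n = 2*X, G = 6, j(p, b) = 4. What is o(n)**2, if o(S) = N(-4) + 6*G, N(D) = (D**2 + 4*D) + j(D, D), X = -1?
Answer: 1600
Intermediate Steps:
N(D) = 4 + D**2 + 4*D (N(D) = (D**2 + 4*D) + 4 = 4 + D**2 + 4*D)
n = -2 (n = 2*(-1) = -2)
o(S) = 40 (o(S) = (4 + (-4)**2 + 4*(-4)) + 6*6 = (4 + 16 - 16) + 36 = 4 + 36 = 40)
o(n)**2 = 40**2 = 1600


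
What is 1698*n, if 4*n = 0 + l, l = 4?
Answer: 1698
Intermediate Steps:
n = 1 (n = (0 + 4)/4 = (1/4)*4 = 1)
1698*n = 1698*1 = 1698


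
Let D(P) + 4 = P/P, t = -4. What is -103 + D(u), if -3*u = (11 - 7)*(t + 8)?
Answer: -106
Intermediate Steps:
u = -16/3 (u = -(11 - 7)*(-4 + 8)/3 = -4*4/3 = -⅓*16 = -16/3 ≈ -5.3333)
D(P) = -3 (D(P) = -4 + P/P = -4 + 1 = -3)
-103 + D(u) = -103 - 3 = -106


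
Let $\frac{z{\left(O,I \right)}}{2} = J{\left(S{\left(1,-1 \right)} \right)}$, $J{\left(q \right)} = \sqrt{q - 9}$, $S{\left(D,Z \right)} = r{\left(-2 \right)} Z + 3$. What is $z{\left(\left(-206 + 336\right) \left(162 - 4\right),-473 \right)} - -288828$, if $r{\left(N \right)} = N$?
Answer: $288828 + 4 i \approx 2.8883 \cdot 10^{5} + 4.0 i$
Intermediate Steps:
$S{\left(D,Z \right)} = 3 - 2 Z$ ($S{\left(D,Z \right)} = - 2 Z + 3 = 3 - 2 Z$)
$J{\left(q \right)} = \sqrt{-9 + q}$
$z{\left(O,I \right)} = 4 i$ ($z{\left(O,I \right)} = 2 \sqrt{-9 + \left(3 - -2\right)} = 2 \sqrt{-9 + \left(3 + 2\right)} = 2 \sqrt{-9 + 5} = 2 \sqrt{-4} = 2 \cdot 2 i = 4 i$)
$z{\left(\left(-206 + 336\right) \left(162 - 4\right),-473 \right)} - -288828 = 4 i - -288828 = 4 i + 288828 = 288828 + 4 i$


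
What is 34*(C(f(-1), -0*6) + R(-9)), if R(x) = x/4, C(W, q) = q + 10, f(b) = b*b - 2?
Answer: 527/2 ≈ 263.50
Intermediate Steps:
f(b) = -2 + b² (f(b) = b² - 2 = -2 + b²)
C(W, q) = 10 + q
R(x) = x/4 (R(x) = x*(¼) = x/4)
34*(C(f(-1), -0*6) + R(-9)) = 34*((10 - 0*6) + (¼)*(-9)) = 34*((10 - 4*0) - 9/4) = 34*((10 + 0) - 9/4) = 34*(10 - 9/4) = 34*(31/4) = 527/2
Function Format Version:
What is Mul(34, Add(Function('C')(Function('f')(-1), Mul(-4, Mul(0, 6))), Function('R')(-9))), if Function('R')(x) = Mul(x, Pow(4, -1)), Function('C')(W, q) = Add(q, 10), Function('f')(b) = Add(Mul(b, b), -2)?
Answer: Rational(527, 2) ≈ 263.50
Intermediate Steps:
Function('f')(b) = Add(-2, Pow(b, 2)) (Function('f')(b) = Add(Pow(b, 2), -2) = Add(-2, Pow(b, 2)))
Function('C')(W, q) = Add(10, q)
Function('R')(x) = Mul(Rational(1, 4), x) (Function('R')(x) = Mul(x, Rational(1, 4)) = Mul(Rational(1, 4), x))
Mul(34, Add(Function('C')(Function('f')(-1), Mul(-4, Mul(0, 6))), Function('R')(-9))) = Mul(34, Add(Add(10, Mul(-4, Mul(0, 6))), Mul(Rational(1, 4), -9))) = Mul(34, Add(Add(10, Mul(-4, 0)), Rational(-9, 4))) = Mul(34, Add(Add(10, 0), Rational(-9, 4))) = Mul(34, Add(10, Rational(-9, 4))) = Mul(34, Rational(31, 4)) = Rational(527, 2)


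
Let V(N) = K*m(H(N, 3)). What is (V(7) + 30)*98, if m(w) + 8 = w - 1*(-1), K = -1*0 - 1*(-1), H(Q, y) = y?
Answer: 2548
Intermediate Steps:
K = 1 (K = 0 + 1 = 1)
m(w) = -7 + w (m(w) = -8 + (w - 1*(-1)) = -8 + (w + 1) = -8 + (1 + w) = -7 + w)
V(N) = -4 (V(N) = 1*(-7 + 3) = 1*(-4) = -4)
(V(7) + 30)*98 = (-4 + 30)*98 = 26*98 = 2548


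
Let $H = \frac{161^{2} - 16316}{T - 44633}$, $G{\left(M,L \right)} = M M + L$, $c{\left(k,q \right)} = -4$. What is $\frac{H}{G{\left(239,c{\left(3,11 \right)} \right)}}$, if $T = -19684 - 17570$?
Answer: $- \frac{9605}{4677139779} \approx -2.0536 \cdot 10^{-6}$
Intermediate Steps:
$T = -37254$ ($T = -19684 - 17570 = -37254$)
$G{\left(M,L \right)} = L + M^{2}$ ($G{\left(M,L \right)} = M^{2} + L = L + M^{2}$)
$H = - \frac{9605}{81887}$ ($H = \frac{161^{2} - 16316}{-37254 - 44633} = \frac{25921 - 16316}{-81887} = 9605 \left(- \frac{1}{81887}\right) = - \frac{9605}{81887} \approx -0.1173$)
$\frac{H}{G{\left(239,c{\left(3,11 \right)} \right)}} = - \frac{9605}{81887 \left(-4 + 239^{2}\right)} = - \frac{9605}{81887 \left(-4 + 57121\right)} = - \frac{9605}{81887 \cdot 57117} = \left(- \frac{9605}{81887}\right) \frac{1}{57117} = - \frac{9605}{4677139779}$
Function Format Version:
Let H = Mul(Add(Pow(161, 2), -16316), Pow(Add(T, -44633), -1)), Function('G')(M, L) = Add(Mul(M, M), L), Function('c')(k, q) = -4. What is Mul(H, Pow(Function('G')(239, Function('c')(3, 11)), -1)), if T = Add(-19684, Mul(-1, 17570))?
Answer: Rational(-9605, 4677139779) ≈ -2.0536e-6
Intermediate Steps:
T = -37254 (T = Add(-19684, -17570) = -37254)
Function('G')(M, L) = Add(L, Pow(M, 2)) (Function('G')(M, L) = Add(Pow(M, 2), L) = Add(L, Pow(M, 2)))
H = Rational(-9605, 81887) (H = Mul(Add(Pow(161, 2), -16316), Pow(Add(-37254, -44633), -1)) = Mul(Add(25921, -16316), Pow(-81887, -1)) = Mul(9605, Rational(-1, 81887)) = Rational(-9605, 81887) ≈ -0.11730)
Mul(H, Pow(Function('G')(239, Function('c')(3, 11)), -1)) = Mul(Rational(-9605, 81887), Pow(Add(-4, Pow(239, 2)), -1)) = Mul(Rational(-9605, 81887), Pow(Add(-4, 57121), -1)) = Mul(Rational(-9605, 81887), Pow(57117, -1)) = Mul(Rational(-9605, 81887), Rational(1, 57117)) = Rational(-9605, 4677139779)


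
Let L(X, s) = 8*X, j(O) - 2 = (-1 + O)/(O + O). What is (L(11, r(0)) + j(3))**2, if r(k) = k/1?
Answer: 73441/9 ≈ 8160.1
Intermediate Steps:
r(k) = k (r(k) = k*1 = k)
j(O) = 2 + (-1 + O)/(2*O) (j(O) = 2 + (-1 + O)/(O + O) = 2 + (-1 + O)/((2*O)) = 2 + (-1 + O)*(1/(2*O)) = 2 + (-1 + O)/(2*O))
(L(11, r(0)) + j(3))**2 = (8*11 + (1/2)*(-1 + 5*3)/3)**2 = (88 + (1/2)*(1/3)*(-1 + 15))**2 = (88 + (1/2)*(1/3)*14)**2 = (88 + 7/3)**2 = (271/3)**2 = 73441/9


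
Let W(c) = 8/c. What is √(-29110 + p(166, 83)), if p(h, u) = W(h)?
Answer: I*√200538458/83 ≈ 170.62*I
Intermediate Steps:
p(h, u) = 8/h
√(-29110 + p(166, 83)) = √(-29110 + 8/166) = √(-29110 + 8*(1/166)) = √(-29110 + 4/83) = √(-2416126/83) = I*√200538458/83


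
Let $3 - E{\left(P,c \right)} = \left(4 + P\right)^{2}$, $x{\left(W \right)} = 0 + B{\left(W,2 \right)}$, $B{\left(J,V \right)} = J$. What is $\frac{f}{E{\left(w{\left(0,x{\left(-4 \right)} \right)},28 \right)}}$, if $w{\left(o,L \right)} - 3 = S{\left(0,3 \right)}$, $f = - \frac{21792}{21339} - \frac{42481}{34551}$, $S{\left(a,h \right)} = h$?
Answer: $\frac{184381939}{7946280837} \approx 0.023204$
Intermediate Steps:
$f = - \frac{184381939}{81920421}$ ($f = \left(-21792\right) \frac{1}{21339} - \frac{42481}{34551} = - \frac{7264}{7113} - \frac{42481}{34551} = - \frac{184381939}{81920421} \approx -2.2507$)
$x{\left(W \right)} = W$ ($x{\left(W \right)} = 0 + W = W$)
$w{\left(o,L \right)} = 6$ ($w{\left(o,L \right)} = 3 + 3 = 6$)
$E{\left(P,c \right)} = 3 - \left(4 + P\right)^{2}$
$\frac{f}{E{\left(w{\left(0,x{\left(-4 \right)} \right)},28 \right)}} = - \frac{184381939}{81920421 \left(3 - \left(4 + 6\right)^{2}\right)} = - \frac{184381939}{81920421 \left(3 - 10^{2}\right)} = - \frac{184381939}{81920421 \left(3 - 100\right)} = - \frac{184381939}{81920421 \left(-97\right)} = \left(- \frac{184381939}{81920421}\right) \left(- \frac{1}{97}\right) = \frac{184381939}{7946280837}$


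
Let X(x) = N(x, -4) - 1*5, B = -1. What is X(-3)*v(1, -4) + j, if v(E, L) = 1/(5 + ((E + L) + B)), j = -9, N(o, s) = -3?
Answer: -17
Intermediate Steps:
X(x) = -8 (X(x) = -3 - 1*5 = -3 - 5 = -8)
v(E, L) = 1/(4 + E + L) (v(E, L) = 1/(5 + ((E + L) - 1)) = 1/(5 + (-1 + E + L)) = 1/(4 + E + L))
X(-3)*v(1, -4) + j = -8/(4 + 1 - 4) - 9 = -8/1 - 9 = -8*1 - 9 = -8 - 9 = -17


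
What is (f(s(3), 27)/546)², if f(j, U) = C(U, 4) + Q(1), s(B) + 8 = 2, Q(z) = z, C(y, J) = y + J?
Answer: 256/74529 ≈ 0.0034349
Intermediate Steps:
C(y, J) = J + y
s(B) = -6 (s(B) = -8 + 2 = -6)
f(j, U) = 5 + U (f(j, U) = (4 + U) + 1 = 5 + U)
(f(s(3), 27)/546)² = ((5 + 27)/546)² = (32*(1/546))² = (16/273)² = 256/74529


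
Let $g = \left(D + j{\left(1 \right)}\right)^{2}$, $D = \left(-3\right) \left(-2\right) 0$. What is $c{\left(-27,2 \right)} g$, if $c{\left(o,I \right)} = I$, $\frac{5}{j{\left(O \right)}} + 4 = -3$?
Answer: $\frac{50}{49} \approx 1.0204$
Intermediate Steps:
$D = 0$ ($D = 6 \cdot 0 = 0$)
$j{\left(O \right)} = - \frac{5}{7}$ ($j{\left(O \right)} = \frac{5}{-4 - 3} = \frac{5}{-7} = 5 \left(- \frac{1}{7}\right) = - \frac{5}{7}$)
$g = \frac{25}{49}$ ($g = \left(0 - \frac{5}{7}\right)^{2} = \left(- \frac{5}{7}\right)^{2} = \frac{25}{49} \approx 0.5102$)
$c{\left(-27,2 \right)} g = 2 \cdot \frac{25}{49} = \frac{50}{49}$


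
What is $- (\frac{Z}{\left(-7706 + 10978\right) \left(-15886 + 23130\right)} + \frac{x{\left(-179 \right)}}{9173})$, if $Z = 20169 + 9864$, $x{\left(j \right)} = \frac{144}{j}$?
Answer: $- \frac{45900053919}{38918506077856} \approx -0.0011794$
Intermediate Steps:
$Z = 30033$
$- (\frac{Z}{\left(-7706 + 10978\right) \left(-15886 + 23130\right)} + \frac{x{\left(-179 \right)}}{9173}) = - (\frac{30033}{\left(-7706 + 10978\right) \left(-15886 + 23130\right)} + \frac{144 \frac{1}{-179}}{9173}) = - (\frac{30033}{3272 \cdot 7244} + 144 \left(- \frac{1}{179}\right) \frac{1}{9173}) = - (\frac{30033}{23702368} - \frac{144}{1641967}) = \left(-1\right) \frac{45900053919}{38918506077856} = - \frac{45900053919}{38918506077856}$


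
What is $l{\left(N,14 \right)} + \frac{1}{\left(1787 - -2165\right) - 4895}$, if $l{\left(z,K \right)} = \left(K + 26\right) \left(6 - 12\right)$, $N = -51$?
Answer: $- \frac{226321}{943} \approx -240.0$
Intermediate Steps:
$l{\left(z,K \right)} = -156 - 6 K$ ($l{\left(z,K \right)} = \left(26 + K\right) \left(-6\right) = -156 - 6 K$)
$l{\left(N,14 \right)} + \frac{1}{\left(1787 - -2165\right) - 4895} = \left(-156 - 84\right) + \frac{1}{\left(1787 - -2165\right) - 4895} = \left(-156 - 84\right) + \frac{1}{\left(1787 + 2165\right) - 4895} = -240 + \frac{1}{3952 - 4895} = -240 + \frac{1}{-943} = -240 - \frac{1}{943} = - \frac{226321}{943}$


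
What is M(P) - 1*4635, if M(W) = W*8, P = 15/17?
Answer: -78675/17 ≈ -4627.9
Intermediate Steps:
P = 15/17 (P = 15*(1/17) = 15/17 ≈ 0.88235)
M(W) = 8*W
M(P) - 1*4635 = 8*(15/17) - 1*4635 = 120/17 - 4635 = -78675/17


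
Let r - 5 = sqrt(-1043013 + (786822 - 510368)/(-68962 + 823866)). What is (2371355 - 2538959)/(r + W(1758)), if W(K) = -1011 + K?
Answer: -47573373686016/607137820457 + 335208*I*sqrt(37149505692293587)/607137820457 ≈ -78.357 + 106.42*I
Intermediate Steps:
r = 5 + I*sqrt(37149505692293587)/188726 (r = 5 + sqrt(-1043013 + (786822 - 510368)/(-68962 + 823866)) = 5 + sqrt(-1043013 + 276454/754904) = 5 + sqrt(-1043013 + 276454*(1/754904)) = 5 + sqrt(-1043013 + 138227/377452) = 5 + sqrt(-393687204649/377452) = 5 + I*sqrt(37149505692293587)/188726 ≈ 5.0 + 1021.3*I)
(2371355 - 2538959)/(r + W(1758)) = (2371355 - 2538959)/((5 + I*sqrt(37149505692293587)/188726) + (-1011 + 1758)) = -167604/((5 + I*sqrt(37149505692293587)/188726) + 747) = -167604/(752 + I*sqrt(37149505692293587)/188726)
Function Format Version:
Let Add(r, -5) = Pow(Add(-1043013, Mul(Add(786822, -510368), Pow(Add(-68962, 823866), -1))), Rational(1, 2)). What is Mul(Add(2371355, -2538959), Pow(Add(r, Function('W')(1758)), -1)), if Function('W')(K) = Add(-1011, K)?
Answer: Add(Rational(-47573373686016, 607137820457), Mul(Rational(335208, 607137820457), I, Pow(37149505692293587, Rational(1, 2)))) ≈ Add(-78.357, Mul(106.42, I))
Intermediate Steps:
r = Add(5, Mul(Rational(1, 188726), I, Pow(37149505692293587, Rational(1, 2)))) (r = Add(5, Pow(Add(-1043013, Mul(Add(786822, -510368), Pow(Add(-68962, 823866), -1))), Rational(1, 2))) = Add(5, Pow(Add(-1043013, Mul(276454, Pow(754904, -1))), Rational(1, 2))) = Add(5, Pow(Add(-1043013, Mul(276454, Rational(1, 754904))), Rational(1, 2))) = Add(5, Pow(Add(-1043013, Rational(138227, 377452)), Rational(1, 2))) = Add(5, Pow(Rational(-393687204649, 377452), Rational(1, 2))) = Add(5, Mul(Rational(1, 188726), I, Pow(37149505692293587, Rational(1, 2)))) ≈ Add(5.0000, Mul(1021.3, I)))
Mul(Add(2371355, -2538959), Pow(Add(r, Function('W')(1758)), -1)) = Mul(Add(2371355, -2538959), Pow(Add(Add(5, Mul(Rational(1, 188726), I, Pow(37149505692293587, Rational(1, 2)))), Add(-1011, 1758)), -1)) = Mul(-167604, Pow(Add(Add(5, Mul(Rational(1, 188726), I, Pow(37149505692293587, Rational(1, 2)))), 747), -1)) = Mul(-167604, Pow(Add(752, Mul(Rational(1, 188726), I, Pow(37149505692293587, Rational(1, 2)))), -1))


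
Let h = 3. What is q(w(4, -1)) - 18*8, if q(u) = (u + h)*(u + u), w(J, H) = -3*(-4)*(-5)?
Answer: 6696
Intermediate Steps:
w(J, H) = -60 (w(J, H) = 12*(-5) = -60)
q(u) = 2*u*(3 + u) (q(u) = (u + 3)*(u + u) = (3 + u)*(2*u) = 2*u*(3 + u))
q(w(4, -1)) - 18*8 = 2*(-60)*(3 - 60) - 18*8 = 2*(-60)*(-57) - 144 = 6840 - 144 = 6696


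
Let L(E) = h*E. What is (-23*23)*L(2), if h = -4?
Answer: 4232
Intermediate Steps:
L(E) = -4*E
(-23*23)*L(2) = (-23*23)*(-4*2) = -529*(-8) = 4232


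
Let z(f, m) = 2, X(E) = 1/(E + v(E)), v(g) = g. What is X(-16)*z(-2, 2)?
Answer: -1/16 ≈ -0.062500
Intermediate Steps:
X(E) = 1/(2*E) (X(E) = 1/(E + E) = 1/(2*E))
X(-16)*z(-2, 2) = ((1/2)/(-16))*2 = ((1/2)*(-1/16))*2 = -1/32*2 = -1/16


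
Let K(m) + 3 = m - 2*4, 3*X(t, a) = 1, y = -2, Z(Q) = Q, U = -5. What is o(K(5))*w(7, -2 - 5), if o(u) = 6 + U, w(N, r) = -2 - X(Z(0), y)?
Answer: -7/3 ≈ -2.3333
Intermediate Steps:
X(t, a) = ⅓ (X(t, a) = (⅓)*1 = ⅓)
w(N, r) = -7/3 (w(N, r) = -2 - 1*⅓ = -2 - ⅓ = -7/3)
K(m) = -11 + m (K(m) = -3 + (m - 2*4) = -3 + (m - 8) = -3 + (-8 + m) = -11 + m)
o(u) = 1 (o(u) = 6 - 5 = 1)
o(K(5))*w(7, -2 - 5) = 1*(-7/3) = -7/3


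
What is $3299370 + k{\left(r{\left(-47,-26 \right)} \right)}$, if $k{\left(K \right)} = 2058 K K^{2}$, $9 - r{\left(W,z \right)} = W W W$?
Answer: $2303769523450524714$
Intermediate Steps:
$r{\left(W,z \right)} = 9 - W^{3}$ ($r{\left(W,z \right)} = 9 - W W W = 9 - W^{2} W = 9 - W^{3}$)
$k{\left(K \right)} = 2058 K^{3}$
$3299370 + k{\left(r{\left(-47,-26 \right)} \right)} = 3299370 + 2058 \left(9 - \left(-47\right)^{3}\right)^{3} = 3299370 + 2058 \left(9 - -103823\right)^{3} = 3299370 + 2058 \left(9 + 103823\right)^{3} = 3299370 + 2058 \cdot 103832^{3} = 3299370 + 2058 \cdot 1119421537146368 = 3299370 + 2303769523447225344 = 2303769523450524714$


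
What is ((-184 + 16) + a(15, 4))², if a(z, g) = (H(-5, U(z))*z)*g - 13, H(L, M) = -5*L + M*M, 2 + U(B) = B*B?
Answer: 8910577233481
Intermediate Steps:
U(B) = -2 + B² (U(B) = -2 + B*B = -2 + B²)
H(L, M) = M² - 5*L (H(L, M) = -5*L + M² = M² - 5*L)
a(z, g) = -13 + g*z*(25 + (-2 + z²)²) (a(z, g) = (((-2 + z²)² - 5*(-5))*z)*g - 13 = (((-2 + z²)² + 25)*z)*g - 13 = ((25 + (-2 + z²)²)*z)*g - 13 = (z*(25 + (-2 + z²)²))*g - 13 = g*z*(25 + (-2 + z²)²) - 13 = -13 + g*z*(25 + (-2 + z²)²))
((-184 + 16) + a(15, 4))² = ((-184 + 16) + (-13 + 4*15*(25 + (-2 + 15²)²)))² = (-168 + (-13 + 4*15*(25 + (-2 + 225)²)))² = (-168 + (-13 + 4*15*(25 + 223²)))² = (-168 + (-13 + 4*15*(25 + 49729)))² = (-168 + (-13 + 4*15*49754))² = (-168 + (-13 + 2985240))² = (-168 + 2985227)² = 2985059² = 8910577233481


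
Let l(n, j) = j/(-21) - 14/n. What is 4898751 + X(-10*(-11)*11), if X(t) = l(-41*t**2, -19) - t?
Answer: 3086896419739147/630295050 ≈ 4.8975e+6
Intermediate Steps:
l(n, j) = -14/n - j/21 (l(n, j) = j*(-1/21) - 14/n = -j/21 - 14/n = -14/n - j/21)
X(t) = 19/21 - t + 14/(41*t**2) (X(t) = (-14*(-1/(41*t**2)) - 1/21*(-19)) - t = (-(-14)/(41*t**2) + 19/21) - t = (14/(41*t**2) + 19/21) - t = (19/21 + 14/(41*t**2)) - t = 19/21 - t + 14/(41*t**2))
4898751 + X(-10*(-11)*11) = 4898751 + (19/21 - (-10*(-11))*11 + 14/(41*(-10*(-11)*11)**2)) = 4898751 + (19/21 - 110*11 + 14/(41*(110*11)**2)) = 4898751 + (19/21 - 1*1210 + (14/41)/1210**2) = 4898751 + (19/21 - 1210 + (14/41)*(1/1464100)) = 4898751 + (19/21 - 1210 + 7/30014050) = 4898751 - 762086743403/630295050 = 3086896419739147/630295050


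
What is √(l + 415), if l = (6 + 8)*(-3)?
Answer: √373 ≈ 19.313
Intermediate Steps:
l = -42 (l = 14*(-3) = -42)
√(l + 415) = √(-42 + 415) = √373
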